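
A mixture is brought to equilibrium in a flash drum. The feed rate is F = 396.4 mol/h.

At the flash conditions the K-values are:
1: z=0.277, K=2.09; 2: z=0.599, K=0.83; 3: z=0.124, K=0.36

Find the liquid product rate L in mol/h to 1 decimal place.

L = 246.1 mol/h

Let β = V/F and solve Σ zᵢ(Kᵢ−1)/(1+β(Kᵢ−1)) = 0.
Feasibility: ΣzᵢKᵢ = 1.121, Σzᵢ/Kᵢ = 1.199 — both > 1, two phases present.
Newton iteration, β⁰ = 0.47:
  β = 0.470: g = -0.0245, g' = -0.268 → β = 0.379
Converged at β = 0.379.
Then V = β·F = 0.3792·396.4 = 150.3 mol/h and L = F − V = 246.1 mol/h.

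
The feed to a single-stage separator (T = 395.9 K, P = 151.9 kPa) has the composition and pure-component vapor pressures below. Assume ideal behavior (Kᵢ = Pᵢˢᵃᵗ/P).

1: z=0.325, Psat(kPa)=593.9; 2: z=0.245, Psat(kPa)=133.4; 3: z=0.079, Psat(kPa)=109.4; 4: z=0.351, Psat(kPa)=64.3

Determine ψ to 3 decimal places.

Raoult's law: Kᵢ = Pᵢˢᵃᵗ/P = Pᵢˢᵃᵗ/151.9.
  K_1 = 593.9/151.9 = 3.90981, K_2 = 133.4/151.9 = 0.87821, K_3 = 109.4/151.9 = 0.72021, K_4 = 64.3/151.9 = 0.42330
Material balance + equilibrium reduce to Σ zᵢ(Kᵢ−1)/(1+ψ(Kᵢ−1)) = 0.
g(0) = ΣzᵢKᵢ − 1 = 0.691 and g(1) = 1 − Σzᵢ/Kᵢ = -0.301, so a root lies in (0, 1).
Newton–Raphson from ψ = 0.49:
  ψ = 0.490: g = 0.0503, g' = -0.707 → ψ = 0.561
  ψ = 0.561: g = 0.0016, g' = -0.665 → ψ = 0.564
Converged at ψ = 0.564.

ψ = 0.564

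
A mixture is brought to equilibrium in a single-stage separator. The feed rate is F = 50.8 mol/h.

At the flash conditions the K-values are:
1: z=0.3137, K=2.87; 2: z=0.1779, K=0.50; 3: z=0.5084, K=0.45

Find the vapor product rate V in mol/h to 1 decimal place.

V = 11.0 mol/h

Newton–Raphson from V/F = 0.5:
  V/F = 0.5000: g = -0.20112, g' = -0.6646 → V/F = 0.1974
  V/F = 0.1974: g = 0.01610, g' = -0.8335 → V/F = 0.2167
  V/F = 0.2167: g = 0.00023, g' = -0.8097 → V/F = 0.2170
Converged at V/F = 0.2170.
Then V = V/F·F = 0.2170·50.8 = 11.0 mol/h and L = F − V = 39.8 mol/h.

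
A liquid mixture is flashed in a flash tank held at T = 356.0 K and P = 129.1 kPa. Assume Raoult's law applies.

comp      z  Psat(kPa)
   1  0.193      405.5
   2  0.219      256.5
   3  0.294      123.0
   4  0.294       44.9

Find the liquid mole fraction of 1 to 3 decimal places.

Raoult's law: Kᵢ = Pᵢˢᵃᵗ/P = Pᵢˢᵃᵗ/129.1.
  K_1 = 405.5/129.1 = 3.14098, K_2 = 256.5/129.1 = 1.98683, K_3 = 123.0/129.1 = 0.95275, K_4 = 44.9/129.1 = 0.34779
Iterate (Newton) starting at β = 0.5:
  β = 0.500: g = 0.0455, g' = -0.578 → β = 0.579
  β = 0.579: g = -0.0002, g' = -0.586 → β = 0.578
Converged at β = 0.578.
Compositions from xᵢ = zᵢ/(1+β(Kᵢ−1)), yᵢ = Kᵢxᵢ:
  1: x = 0.086, y = 0.271
  2: x = 0.139, y = 0.277
  3: x = 0.302, y = 0.288
  4: x = 0.472, y = 0.164

x_1 = 0.086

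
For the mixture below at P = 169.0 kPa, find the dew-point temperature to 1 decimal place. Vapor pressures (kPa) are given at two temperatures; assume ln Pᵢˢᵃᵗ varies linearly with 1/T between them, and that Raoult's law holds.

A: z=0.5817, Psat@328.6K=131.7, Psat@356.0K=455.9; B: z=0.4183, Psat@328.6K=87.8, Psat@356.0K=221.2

Dew-point temperature: Σzᵢ·P/Pᵢˢᵃᵗ(T) = 1. Interpolate ln Pᵢˢᵃᵗ = aᵢ + bᵢ/T.
  T = 328.6 K: ΣzᵢP/Pᵢˢᵃᵗ = 1.5516
  T = 356.0 K: ΣzᵢP/Pᵢˢᵃᵗ = 0.5352
  T = 342.3 K: ΣzᵢP/Pᵢˢᵃᵗ = 0.8893
  T = 335.5 K: ΣzᵢP/Pᵢˢᵃᵗ = 1.1647
  T = 338.9 K: ΣzᵢP/Pᵢˢᵃᵗ = 1.0161
  T = 340.6 K: ΣzᵢP/Pᵢˢᵃᵗ = 0.9503
Interpolating between 338.9 K and 340.6 K gives T ≈ 339.3 K.

T = 339.3 K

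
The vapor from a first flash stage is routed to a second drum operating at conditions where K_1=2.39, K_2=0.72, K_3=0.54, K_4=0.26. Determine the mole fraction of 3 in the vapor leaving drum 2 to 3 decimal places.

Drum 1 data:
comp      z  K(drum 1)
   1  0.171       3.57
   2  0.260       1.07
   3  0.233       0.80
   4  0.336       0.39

Drum 1:
Let ψ₁ = V/F and solve Σ zᵢ(Kᵢ−1)/(1+ψ₁(Kᵢ−1)) = 0.
Feasibility: ΣzᵢKᵢ = 1.206, Σzᵢ/Kᵢ = 1.444 — both > 1, two phases present.
Newton iteration, ψ₁⁰ = 0.5:
  ψ₁ = 0.500: g = -0.1368, g' = -0.488 → ψ₁ = 0.220
  ψ₁ = 0.220: g = 0.0134, g' = -0.640 → ψ₁ = 0.241
Converged at ψ₁ = 0.241.
Drum-1 compositions:
  1: x = 0.106, y = 0.377
  2: x = 0.256, y = 0.274
  3: x = 0.245, y = 0.196
  4: x = 0.394, y = 0.154
Drum-2 feed = drum-1 vapor: z₂ = (0.3769, 0.2736, 0.1958, 0.1536).
Drum 2:
Material balance + equilibrium reduce to Σ zᵢ(Kᵢ−1)/(1+ψ₂(Kᵢ−1)) = 0.
Feasibility: ΣzᵢKᵢ = 1.244, Σzᵢ/Kᵢ = 1.491 — both > 1, two phases present.
Newton–Raphson from ψ₂ = 0.47:
  ψ₂ = 0.470: g = -0.0605, g' = -0.560 → ψ₂ = 0.362
Converged at ψ₂ = 0.362.
  1: x = 0.251, y = 0.599
  2: x = 0.304, y = 0.219
  3: x = 0.235, y = 0.127
  4: x = 0.210, y = 0.055

y_3 (drum 2) = 0.127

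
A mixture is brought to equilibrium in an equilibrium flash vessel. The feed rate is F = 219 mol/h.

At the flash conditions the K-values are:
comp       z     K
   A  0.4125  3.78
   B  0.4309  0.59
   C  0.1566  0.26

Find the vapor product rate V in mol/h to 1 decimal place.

V = 128.1 mol/h

Material balance + equilibrium reduce to Σ zᵢ(Kᵢ−1)/(1+ψ(Kᵢ−1)) = 0.
g(0) = ΣzᵢKᵢ − 1 = 0.8542 and g(1) = 1 − Σzᵢ/Kᵢ = -0.4418, so a root lies in (0, 1).
Iterate (Newton) starting at ψ = 0.45:
  ψ = 0.4500: g = 0.11906, g' = -0.9308 → ψ = 0.5779
  ψ = 0.5779: g = 0.00594, g' = -0.8554 → ψ = 0.5849
Converged at ψ = 0.5849.
Then V = ψ·F = 0.5849·219 = 128.1 mol/h and L = F − V = 90.9 mol/h.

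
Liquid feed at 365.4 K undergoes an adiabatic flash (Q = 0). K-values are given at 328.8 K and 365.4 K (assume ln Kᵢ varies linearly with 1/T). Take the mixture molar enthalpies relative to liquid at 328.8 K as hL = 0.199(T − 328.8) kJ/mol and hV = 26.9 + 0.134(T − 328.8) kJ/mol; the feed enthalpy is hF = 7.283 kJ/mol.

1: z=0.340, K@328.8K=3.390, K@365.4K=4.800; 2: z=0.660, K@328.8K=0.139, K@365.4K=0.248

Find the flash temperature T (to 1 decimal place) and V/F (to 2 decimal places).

Adiabatic flash: solve Rachford–Rice at each trial T, then check hF = ψ·hV(T) + (1−ψ)·hL(T).
  T = 328.8 K: K = (3.390, 0.139), RR gives ψ = 0.119, H_out = 3.194 kJ/mol
  T = 365.4 K: K = (4.800, 0.248), RR gives ψ = 0.278, H_out = 14.111 kJ/mol
  T = 347.1 K: K = (4.071, 0.189), RR gives ψ = 0.204, H_out = 8.889 kJ/mol
  T = 338.0 K: K = (3.726, 0.163), RR gives ψ = 0.164, H_out = 6.143 kJ/mol
  T = 342.6 K: K = (3.899, 0.175), RR gives ψ = 0.185, H_out = 7.548 kJ/mol
  T = 340.3 K: K = (3.812, 0.169), RR gives ψ = 0.174, H_out = 6.850 kJ/mol
Linear interpolation between T = 340.3 (H_out = 6.850) and T = 342.6 (H_out = 7.548) on hF = 7.283 gives T ≈ 341.7 K, at which ψ = 0.18.

T = 341.7 K, V/F = 0.18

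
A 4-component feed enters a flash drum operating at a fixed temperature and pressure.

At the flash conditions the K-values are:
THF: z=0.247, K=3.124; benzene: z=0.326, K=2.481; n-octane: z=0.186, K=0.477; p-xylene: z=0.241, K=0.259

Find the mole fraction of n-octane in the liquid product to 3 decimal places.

Newton–Raphson from ψ = 0.34:
  ψ = 0.340: g = 0.2687, g' = -1.004 → ψ = 0.608
  ψ = 0.608: g = 0.0157, g' = -0.958 → ψ = 0.624
Converged at ψ = 0.624.
Compositions from xᵢ = zᵢ/(1+ψ(Kᵢ−1)), yᵢ = Kᵢxᵢ:
  THF: x = 0.106, y = 0.332
  benzene: x = 0.169, y = 0.420
  n-octane: x = 0.276, y = 0.132
  p-xylene: x = 0.448, y = 0.116

x_n-octane = 0.276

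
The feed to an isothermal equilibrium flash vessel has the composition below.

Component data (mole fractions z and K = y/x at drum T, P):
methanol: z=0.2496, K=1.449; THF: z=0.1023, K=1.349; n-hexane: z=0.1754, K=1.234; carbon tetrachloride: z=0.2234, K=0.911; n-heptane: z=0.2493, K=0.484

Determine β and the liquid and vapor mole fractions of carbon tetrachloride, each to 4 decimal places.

β = 0.2790, x_carbon tetrachloride = 0.2291, y_carbon tetrachloride = 0.2087

Rachford–Rice: g(β) = Σ zᵢ(Kᵢ−1)/(1+β(Kᵢ−1)) = 0.
g(0) = ΣzᵢKᵢ − 1 = 0.0403 and g(1) = 1 − Σzᵢ/Kᵢ = -0.1505, so a root lies in (0, 1).
Newton–Raphson from β = 0.46:
  β = 0.4600: g = -0.02870, g' = -0.1677 → β = 0.2888
  β = 0.2888: g = -0.00149, g' = -0.1517 → β = 0.2790
Converged at β = 0.2790.
Compositions from xᵢ = zᵢ/(1+β(Kᵢ−1)), yᵢ = Kᵢxᵢ:
  methanol: x = 0.2218, y = 0.3214
  THF: x = 0.0932, y = 0.1258
  n-hexane: x = 0.1647, y = 0.2032
  carbon tetrachloride: x = 0.2291, y = 0.2087
  n-heptane: x = 0.2912, y = 0.1410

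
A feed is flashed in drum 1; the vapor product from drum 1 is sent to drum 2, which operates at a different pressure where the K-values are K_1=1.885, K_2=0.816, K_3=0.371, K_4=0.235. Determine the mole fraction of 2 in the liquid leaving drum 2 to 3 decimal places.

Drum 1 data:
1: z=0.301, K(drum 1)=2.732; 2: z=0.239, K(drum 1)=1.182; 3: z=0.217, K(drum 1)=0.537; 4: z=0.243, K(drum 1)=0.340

x_2 (drum 2) = 0.286

Drum 1:
Material balance + equilibrium reduce to Σ zᵢ(Kᵢ−1)/(1+ψ₁(Kᵢ−1)) = 0.
g(0) = ΣzᵢKᵢ − 1 = 0.304 and g(1) = 1 − Σzᵢ/Kᵢ = -0.431, so a root lies in (0, 1).
Newton iteration, ψ₁⁰ = 0.5:
  ψ₁ = 0.500: g = -0.0509, g' = -0.581 → ψ₁ = 0.412
Converged at ψ₁ = 0.412.
Drum-1 compositions:
  1: x = 0.176, y = 0.480
  2: x = 0.222, y = 0.263
  3: x = 0.268, y = 0.144
  4: x = 0.334, y = 0.114
Drum-2 feed = drum-1 vapor: z₂ = (0.4797, 0.2628, 0.1440, 0.1135).
Drum 2:
Rachford–Rice: g(ψ₂) = Σ zᵢ(Kᵢ−1)/(1+ψ₂(Kᵢ−1)) = 0.
Check two-phase: ΣzᵢKᵢ = 1.199 > 1 and Σzᵢ/Kᵢ = 1.448 > 1, so g(0) = 0.199 > 0 and g(1) = -0.448 < 0.
Iterate (Newton) starting at ψ₂ = 0.5:
  ψ₂ = 0.500: g = -0.0318, g' = -0.487 → ψ₂ = 0.435
  ψ₂ = 0.435: g = -0.0008, g' = -0.464 → ψ₂ = 0.433
Converged at ψ₂ = 0.433.
  1: x = 0.347, y = 0.654
  2: x = 0.286, y = 0.233
  3: x = 0.198, y = 0.073
  4: x = 0.170, y = 0.040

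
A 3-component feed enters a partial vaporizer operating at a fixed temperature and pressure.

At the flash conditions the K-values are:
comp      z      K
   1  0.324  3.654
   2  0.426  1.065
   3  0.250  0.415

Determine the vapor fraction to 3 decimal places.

Rachford–Rice: g(ψ) = Σ zᵢ(Kᵢ−1)/(1+ψ(Kᵢ−1)) = 0.
Feasibility: ΣzᵢKᵢ = 1.741, Σzᵢ/Kᵢ = 1.091 — both > 1, two phases present.
Newton–Raphson from ψ = 0.5:
  ψ = 0.500: g = 0.1896, g' = -0.594 → ψ = 0.819
  ψ = 0.819: g = 0.0164, g' = -0.544 → ψ = 0.849
Converged at ψ = 0.849.

ψ = 0.849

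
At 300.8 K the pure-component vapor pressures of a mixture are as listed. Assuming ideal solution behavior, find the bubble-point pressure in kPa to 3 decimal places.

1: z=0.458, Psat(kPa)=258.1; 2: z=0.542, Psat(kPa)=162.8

Pbub = 206.447 kPa

At the bubble point ψ → 0, so ΣzᵢKᵢ = 1 with Kᵢ = Pᵢˢᵃᵗ/P ⇒ P = ΣzᵢPᵢˢᵃᵗ.
P = 0.458·258.1 + 0.542·162.8 = 206.447 kPa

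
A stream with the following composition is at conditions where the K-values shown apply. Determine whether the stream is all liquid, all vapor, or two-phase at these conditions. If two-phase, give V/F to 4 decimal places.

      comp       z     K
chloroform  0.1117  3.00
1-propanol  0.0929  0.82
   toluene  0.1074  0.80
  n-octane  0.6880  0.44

ΣzᵢKᵢ = 0.7999; Σzᵢ/Kᵢ = 1.8484.
Since ΣzᵢKᵢ < 1 the mixture is below its bubble point — single liquid phase.

all liquid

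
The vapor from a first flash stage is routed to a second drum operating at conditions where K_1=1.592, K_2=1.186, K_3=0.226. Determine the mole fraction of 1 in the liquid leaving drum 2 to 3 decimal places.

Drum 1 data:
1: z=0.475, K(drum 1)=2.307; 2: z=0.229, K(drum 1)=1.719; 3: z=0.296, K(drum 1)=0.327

x_1 (drum 2) = 0.406

Drum 1:
Material balance + equilibrium reduce to Σ zᵢ(Kᵢ−1)/(1+ψ₁(Kᵢ−1)) = 0.
Check two-phase: ΣzᵢKᵢ = 1.586 > 1 and Σzᵢ/Kᵢ = 1.244 > 1, so g(0) = 0.586 > 0 and g(1) = -0.244 < 0.
Newton–Raphson from ψ₁ = 0.5:
  ψ₁ = 0.500: g = 0.1963, g' = -0.665 → ψ₁ = 0.795
  ψ₁ = 0.795: g = -0.0193, g' = -0.863 → ψ₁ = 0.773
  ψ₁ = 0.773: g = -0.0004, g' = -0.832 → ψ₁ = 0.772
Converged at ψ₁ = 0.772.
Drum-1 compositions:
  1: x = 0.236, y = 0.545
  2: x = 0.147, y = 0.253
  3: x = 0.616, y = 0.202
Drum-2 feed = drum-1 vapor: z₂ = (0.5453, 0.2531, 0.2016).
Drum 2:
Let ψ₂ = V/F and solve Σ zᵢ(Kᵢ−1)/(1+ψ₂(Kᵢ−1)) = 0.
g(0) = ΣzᵢKᵢ − 1 = 0.214 and g(1) = 1 − Σzᵢ/Kᵢ = -0.448, so a root lies in (0, 1).
Newton iteration, ψ₂⁰ = 0.33:
  ψ₂ = 0.330: g = 0.1049, g' = -0.359 → ψ₂ = 0.622
  ψ₂ = 0.622: g = -0.0227, g' = -0.558 → ψ₂ = 0.581
  ψ₂ = 0.581: g = -0.0010, g' = -0.512 → ψ₂ = 0.579
Converged at ψ₂ = 0.579.
  1: x = 0.406, y = 0.646
  2: x = 0.228, y = 0.271
  3: x = 0.365, y = 0.083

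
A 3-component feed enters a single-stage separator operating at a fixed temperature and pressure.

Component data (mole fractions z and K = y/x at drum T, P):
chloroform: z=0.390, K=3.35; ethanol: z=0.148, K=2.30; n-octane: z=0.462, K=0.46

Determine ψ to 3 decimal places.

ψ = 0.764

Rachford–Rice: g(ψ) = Σ zᵢ(Kᵢ−1)/(1+ψ(Kᵢ−1)) = 0.
Check two-phase: ΣzᵢKᵢ = 1.859 > 1 and Σzᵢ/Kᵢ = 1.185 > 1, so g(0) = 0.859 > 0 and g(1) = -0.185 < 0.
Newton iteration, ψ⁰ = 0.63:
  ψ = 0.630: g = 0.0971, g' = -0.735 → ψ = 0.762
  ψ = 0.762: g = 0.0010, g' = -0.729 → ψ = 0.764
Converged at ψ = 0.764.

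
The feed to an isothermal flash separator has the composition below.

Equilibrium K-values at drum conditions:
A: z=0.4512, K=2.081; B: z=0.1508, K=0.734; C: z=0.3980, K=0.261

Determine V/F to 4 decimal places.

Rachford–Rice: g(V/F) = Σ zᵢ(Kᵢ−1)/(1+V/F(Kᵢ−1)) = 0.
Feasibility: ΣzᵢKᵢ = 1.1535, Σzᵢ/Kᵢ = 1.9472 — both > 1, two phases present.
Newton iteration, V/F⁰ = 0.5:
  V/F = 0.5000: g = -0.19614, g' = -0.7831 → V/F = 0.2495
  V/F = 0.2495: g = -0.01947, g' = -0.6660 → V/F = 0.2203
Converged at V/F = 0.2203.

V/F = 0.2203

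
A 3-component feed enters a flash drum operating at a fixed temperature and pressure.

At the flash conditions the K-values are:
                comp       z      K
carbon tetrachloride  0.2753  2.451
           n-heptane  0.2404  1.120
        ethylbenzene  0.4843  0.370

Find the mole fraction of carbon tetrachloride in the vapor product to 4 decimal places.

y_carbon tetrachloride = 0.5342

Let ψ = V/F and solve Σ zᵢ(Kᵢ−1)/(1+ψ(Kᵢ−1)) = 0.
Feasibility: ΣzᵢKᵢ = 1.1232, Σzᵢ/Kᵢ = 1.6359 — both > 1, two phases present.
Newton iteration, ψ⁰ = 0.5:
  ψ = 0.5000: g = -0.18670, g' = -0.6074 → ψ = 0.1926
  ψ = 0.1926: g = -0.00686, g' = -0.6063 → ψ = 0.1813
  ψ = 0.1813: g = 0.00003, g' = -0.6116 → ψ = 0.1814
Converged at ψ = 0.1814.
Compositions from xᵢ = zᵢ/(1+ψ(Kᵢ−1)), yᵢ = Kᵢxᵢ:
  carbon tetrachloride: x = 0.2179, y = 0.5342
  n-heptane: x = 0.2353, y = 0.2635
  ethylbenzene: x = 0.5468, y = 0.2023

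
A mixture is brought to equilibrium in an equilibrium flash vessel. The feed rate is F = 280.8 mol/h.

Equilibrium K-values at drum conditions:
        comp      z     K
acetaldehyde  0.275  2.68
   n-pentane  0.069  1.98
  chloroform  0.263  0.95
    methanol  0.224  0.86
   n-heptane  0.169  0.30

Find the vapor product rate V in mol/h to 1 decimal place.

V = 180.8 mol/h

Rachford–Rice: g(V/F) = Σ zᵢ(Kᵢ−1)/(1+V/F(Kᵢ−1)) = 0.
g(0) = ΣzᵢKᵢ − 1 = 0.367 and g(1) = 1 − Σzᵢ/Kᵢ = -0.238, so a root lies in (0, 1).
Newton–Raphson from V/F = 0.5:
  V/F = 0.500: g = 0.0673, g' = -0.461 → V/F = 0.646
  V/F = 0.646: g = -0.0010, g' = -0.485 → V/F = 0.644
Converged at V/F = 0.644.
Then V = V/F·F = 0.6438·280.8 = 180.8 mol/h and L = F − V = 100.0 mol/h.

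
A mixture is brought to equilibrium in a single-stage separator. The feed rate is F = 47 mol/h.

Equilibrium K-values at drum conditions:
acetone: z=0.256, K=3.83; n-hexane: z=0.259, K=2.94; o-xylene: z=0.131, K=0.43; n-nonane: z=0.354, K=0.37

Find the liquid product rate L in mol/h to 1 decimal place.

Material balance + equilibrium reduce to Σ zᵢ(Kᵢ−1)/(1+V/F(Kᵢ−1)) = 0.
Check two-phase: ΣzᵢKᵢ = 1.929 > 1 and Σzᵢ/Kᵢ = 1.416 > 1, so g(0) = 0.929 > 0 and g(1) = -0.416 < 0.
Newton iteration, V/F⁰ = 0.64:
  V/F = 0.640: g = -0.0094, g' = -0.953 → V/F = 0.630
Converged at V/F = 0.630.
Then V = V/F·F = 0.6302·47 = 29.6 mol/h and L = F − V = 17.4 mol/h.

L = 17.4 mol/h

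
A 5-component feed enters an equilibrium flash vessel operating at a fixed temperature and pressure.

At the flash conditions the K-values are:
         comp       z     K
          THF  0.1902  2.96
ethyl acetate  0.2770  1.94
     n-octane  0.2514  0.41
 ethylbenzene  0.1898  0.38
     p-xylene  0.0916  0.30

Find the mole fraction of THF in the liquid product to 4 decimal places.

x_THF = 0.1137

Rachford–Rice: g(ψ) = Σ zᵢ(Kᵢ−1)/(1+ψ(Kᵢ−1)) = 0.
Check two-phase: ΣzᵢKᵢ = 1.3031 > 1 and Σzᵢ/Kᵢ = 1.6250 > 1, so g(0) = 0.3030 > 0 and g(1) = -0.6250 < 0.
Newton iteration, ψ⁰ = 0.57:
  ψ = 0.5700: g = -0.16655, g' = -0.7642 → ψ = 0.3521
  ψ = 0.3521: g = -0.00662, g' = -0.7318 → ψ = 0.3430
Converged at ψ = 0.3430.
Compositions from xᵢ = zᵢ/(1+ψ(Kᵢ−1)), yᵢ = Kᵢxᵢ:
  THF: x = 0.1137, y = 0.3366
  ethyl acetate: x = 0.2095, y = 0.4064
  n-octane: x = 0.3152, y = 0.1292
  ethylbenzene: x = 0.2411, y = 0.0916
  p-xylene: x = 0.1205, y = 0.0362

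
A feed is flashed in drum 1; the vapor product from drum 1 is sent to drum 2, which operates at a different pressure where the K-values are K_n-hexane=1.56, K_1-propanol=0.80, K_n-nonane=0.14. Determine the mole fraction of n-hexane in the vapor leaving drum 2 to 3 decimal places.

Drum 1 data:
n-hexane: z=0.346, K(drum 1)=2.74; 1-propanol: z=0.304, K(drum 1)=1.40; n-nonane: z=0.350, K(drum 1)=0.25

y_n-hexane (drum 2) = 0.671

Drum 1:
Let ψ₁ = V/F and solve Σ zᵢ(Kᵢ−1)/(1+ψ₁(Kᵢ−1)) = 0.
Feasibility: ΣzᵢKᵢ = 1.461, Σzᵢ/Kᵢ = 1.743 — both > 1, two phases present.
Iterate (Newton) starting at ψ₁ = 0.52:
  ψ₁ = 0.520: g = -0.0136, g' = -0.851 → ψ₁ = 0.504
Converged at ψ₁ = 0.504.
Drum-1 compositions:
  n-hexane: x = 0.184, y = 0.505
  1-propanol: x = 0.253, y = 0.354
  n-nonane: x = 0.563, y = 0.141
Drum-2 feed = drum-1 vapor: z₂ = (0.5051, 0.3542, 0.1407).
Drum 2:
Newton iteration, ψ₂⁰ = 0.5:
  ψ₂ = 0.500: g = -0.0699, g' = -0.434 → ψ₂ = 0.339
  ψ₂ = 0.339: g = -0.0090, g' = -0.335 → ψ₂ = 0.312
Converged at ψ₂ = 0.312.
  n-hexane: x = 0.430, y = 0.671
  1-propanol: x = 0.378, y = 0.302
  n-nonane: x = 0.192, y = 0.027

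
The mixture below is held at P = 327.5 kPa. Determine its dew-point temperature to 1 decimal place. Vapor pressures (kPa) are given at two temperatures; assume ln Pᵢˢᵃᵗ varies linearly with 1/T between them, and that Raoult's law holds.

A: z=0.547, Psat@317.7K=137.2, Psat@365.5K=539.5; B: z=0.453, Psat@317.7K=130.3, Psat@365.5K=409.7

Dew-point temperature: Σzᵢ·P/Pᵢˢᵃᵗ(T) = 1. Interpolate ln Pᵢˢᵃᵗ = aᵢ + bᵢ/T.
  T = 317.7 K: ΣzᵢP/Pᵢˢᵃᵗ = 2.4443
  T = 365.5 K: ΣzᵢP/Pᵢˢᵃᵗ = 0.6942
  T = 341.6 K: ΣzᵢP/Pᵢˢᵃᵗ = 1.2445
  T = 353.6 K: ΣzᵢP/Pᵢˢᵃᵗ = 0.9189
  T = 347.6 K: ΣzᵢP/Pᵢˢᵃᵗ = 1.0665
  T = 350.6 K: ΣzᵢP/Pᵢˢᵃᵗ = 0.9893
  T = 349.1 K: ΣzᵢP/Pᵢˢᵃᵗ = 1.0270
Interpolating between 349.1 K and 350.6 K gives T ≈ 350.2 K.

T = 350.2 K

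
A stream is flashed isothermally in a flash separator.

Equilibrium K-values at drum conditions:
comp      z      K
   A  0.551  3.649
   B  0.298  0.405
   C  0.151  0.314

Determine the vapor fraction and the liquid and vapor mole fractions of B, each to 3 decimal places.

Iterate (Newton) starting at ψ = 0.5:
  ψ = 0.500: g = 0.2179, g' = -1.094 → ψ = 0.699
  ψ = 0.699: g = 0.0091, g' = -1.047 → ψ = 0.708
Converged at ψ = 0.708.
Compositions from xᵢ = zᵢ/(1+ψ(Kᵢ−1)), yᵢ = Kᵢxᵢ:
  A: x = 0.192, y = 0.699
  B: x = 0.515, y = 0.209
  C: x = 0.294, y = 0.092

ψ = 0.708, x_B = 0.515, y_B = 0.209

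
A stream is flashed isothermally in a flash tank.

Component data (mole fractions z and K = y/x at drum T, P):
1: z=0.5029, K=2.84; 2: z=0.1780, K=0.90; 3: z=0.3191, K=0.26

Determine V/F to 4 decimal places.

Rachford–Rice: g(V/F) = Σ zᵢ(Kᵢ−1)/(1+V/F(Kᵢ−1)) = 0.
Feasibility: ΣzᵢKᵢ = 1.6714, Σzᵢ/Kᵢ = 1.6022 — both > 1, two phases present.
Iterate (Newton) starting at V/F = 0.54:
  V/F = 0.5400: g = 0.05204, g' = -0.9151 → V/F = 0.5969
  V/F = 0.5969: g = -0.00086, g' = -0.9493 → V/F = 0.5960
Converged at V/F = 0.5960.

V/F = 0.5960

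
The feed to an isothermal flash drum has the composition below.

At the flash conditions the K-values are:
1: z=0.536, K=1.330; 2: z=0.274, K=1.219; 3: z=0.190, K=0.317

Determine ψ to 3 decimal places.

ψ = 0.533

Material balance + equilibrium reduce to Σ zᵢ(Kᵢ−1)/(1+ψ(Kᵢ−1)) = 0.
g(0) = ΣzᵢKᵢ − 1 = 0.107 and g(1) = 1 − Σzᵢ/Kᵢ = -0.227, so a root lies in (0, 1).
Iterate (Newton) starting at ψ = 0.5:
  ψ = 0.500: g = 0.0088, g' = -0.258 → ψ = 0.534
  ψ = 0.534: g = -0.0002, g' = -0.272 → ψ = 0.533
Converged at ψ = 0.533.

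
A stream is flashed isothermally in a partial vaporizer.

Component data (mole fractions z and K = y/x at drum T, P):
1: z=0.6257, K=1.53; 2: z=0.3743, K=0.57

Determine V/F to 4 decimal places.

Newton iteration, V/F⁰ = 0.53:
  V/F = 0.5300: g = 0.05044, g' = -0.2232 → V/F = 0.7560
  V/F = 0.7560: g = -0.00171, g' = -0.2415 → V/F = 0.7489
Converged at V/F = 0.7489.

V/F = 0.7489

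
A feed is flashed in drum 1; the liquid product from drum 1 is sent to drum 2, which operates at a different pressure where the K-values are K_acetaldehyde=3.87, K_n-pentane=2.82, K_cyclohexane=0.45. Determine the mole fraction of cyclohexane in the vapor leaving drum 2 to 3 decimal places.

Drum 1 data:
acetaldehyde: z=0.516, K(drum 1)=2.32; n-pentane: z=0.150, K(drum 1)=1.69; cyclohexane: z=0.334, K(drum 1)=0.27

y_cyclohexane (drum 2) = 0.370

Drum 1:
Rachford–Rice: g(ψ₁) = Σ zᵢ(Kᵢ−1)/(1+ψ₁(Kᵢ−1)) = 0.
Check two-phase: ΣzᵢKᵢ = 1.541 > 1 and Σzᵢ/Kᵢ = 1.548 > 1, so g(0) = 0.541 > 0 and g(1) = -0.548 < 0.
Newton–Raphson from ψ₁ = 0.5:
  ψ₁ = 0.500: g = 0.1033, g' = -0.807 → ψ₁ = 0.628
  ψ₁ = 0.628: g = -0.0056, g' = -0.910 → ψ₁ = 0.622
Converged at ψ₁ = 0.622.
Drum-1 compositions:
  acetaldehyde: x = 0.283, y = 0.657
  n-pentane: x = 0.105, y = 0.177
  cyclohexane: x = 0.612, y = 0.165
Drum-2 feed = drum-1 liquid: z₂ = (0.2834, 0.1050, 0.6116).
Drum 2:
Let ψ₂ = V/F and solve Σ zᵢ(Kᵢ−1)/(1+ψ₂(Kᵢ−1)) = 0.
g(0) = ΣzᵢKᵢ − 1 = 0.668 and g(1) = 1 − Σzᵢ/Kᵢ = -0.470, so a root lies in (0, 1).
Newton iteration, ψ₂⁰ = 0.62:
  ψ₂ = 0.620: g = -0.1281, g' = -0.805 → ψ₂ = 0.461
  ψ₂ = 0.461: g = 0.0034, g' = -0.868 → ψ₂ = 0.465
Converged at ψ₂ = 0.465.
  acetaldehyde: x = 0.121, y = 0.470
  n-pentane: x = 0.057, y = 0.160
  cyclohexane: x = 0.822, y = 0.370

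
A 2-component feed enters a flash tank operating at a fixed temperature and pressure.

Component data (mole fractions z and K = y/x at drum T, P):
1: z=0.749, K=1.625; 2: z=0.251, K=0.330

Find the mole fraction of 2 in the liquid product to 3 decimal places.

x_2 = 0.483

Rachford–Rice: g(ψ) = Σ zᵢ(Kᵢ−1)/(1+ψ(Kᵢ−1)) = 0.
g(0) = ΣzᵢKᵢ − 1 = 0.300 and g(1) = 1 − Σzᵢ/Kᵢ = -0.222, so a root lies in (0, 1).
Binary case is linear: z₁(K₁−1)(1+ψ(K₂−1)) + z₂(K₂−1)(1+ψ(K₁−1)) = 0
⇒ ψ = [z₁(K₁−1)+z₂(K₂−1)] / [−(K₁−1)(K₂−1)] = 0.3000/0.4187 = 0.716
Compositions from xᵢ = zᵢ/(1+ψ(Kᵢ−1)), yᵢ = Kᵢxᵢ:
  1: x = 0.517, y = 0.841
  2: x = 0.483, y = 0.159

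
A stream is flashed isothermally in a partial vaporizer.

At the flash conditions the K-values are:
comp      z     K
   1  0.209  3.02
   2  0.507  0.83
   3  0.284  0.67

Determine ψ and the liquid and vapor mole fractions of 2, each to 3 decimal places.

Material balance + equilibrium reduce to Σ zᵢ(Kᵢ−1)/(1+ψ(Kᵢ−1)) = 0.
Check two-phase: ΣzᵢKᵢ = 1.242 > 1 and Σzᵢ/Kᵢ = 1.104 > 1, so g(0) = 0.242 > 0 and g(1) = -0.104 < 0.
Newton–Raphson from ψ = 0.43:
  ψ = 0.430: g = 0.0237, g' = -0.303 → ψ = 0.508
  ψ = 0.508: g = 0.0014, g' = -0.270 → ψ = 0.513
Converged at ψ = 0.513.
Compositions from xᵢ = zᵢ/(1+ψ(Kᵢ−1)), yᵢ = Kᵢxᵢ:
  1: x = 0.103, y = 0.310
  2: x = 0.555, y = 0.461
  3: x = 0.342, y = 0.229

ψ = 0.513, x_2 = 0.555, y_2 = 0.461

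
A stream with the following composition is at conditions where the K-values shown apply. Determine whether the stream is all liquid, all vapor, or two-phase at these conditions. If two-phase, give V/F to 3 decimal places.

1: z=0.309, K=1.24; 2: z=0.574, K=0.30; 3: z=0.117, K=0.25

all liquid

ΣzᵢKᵢ = 0.585; Σzᵢ/Kᵢ = 2.631.
Since ΣzᵢKᵢ < 1 the mixture is below its bubble point — single liquid phase.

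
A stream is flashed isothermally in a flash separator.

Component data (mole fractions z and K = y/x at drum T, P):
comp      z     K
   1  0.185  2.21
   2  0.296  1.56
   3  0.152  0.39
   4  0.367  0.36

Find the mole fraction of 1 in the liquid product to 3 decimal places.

Rachford–Rice: g(V/F) = Σ zᵢ(Kᵢ−1)/(1+V/F(Kᵢ−1)) = 0.
Check two-phase: ΣzᵢKᵢ = 1.062 > 1 and Σzᵢ/Kᵢ = 1.683 > 1, so g(0) = 0.062 > 0 and g(1) = -0.683 < 0.
Newton iteration, V/F⁰ = 0.37:
  V/F = 0.370: g = -0.1356, g' = -0.545 → V/F = 0.121
  V/F = 0.121: g = -0.0044, g' = -0.530 → V/F = 0.113
Converged at V/F = 0.113.
Compositions from xᵢ = zᵢ/(1+V/F(Kᵢ−1)), yᵢ = Kᵢxᵢ:
  1: x = 0.163, y = 0.360
  2: x = 0.278, y = 0.434
  3: x = 0.163, y = 0.064
  4: x = 0.396, y = 0.142

x_1 = 0.163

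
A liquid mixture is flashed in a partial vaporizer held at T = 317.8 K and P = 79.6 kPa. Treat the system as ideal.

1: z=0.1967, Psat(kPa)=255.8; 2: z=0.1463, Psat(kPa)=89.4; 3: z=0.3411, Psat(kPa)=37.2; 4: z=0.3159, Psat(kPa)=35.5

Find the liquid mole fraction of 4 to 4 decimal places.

x_4 = 0.3338

Raoult's law: Kᵢ = Pᵢˢᵃᵗ/P = Pᵢˢᵃᵗ/79.6.
  K_1 = 255.8/79.6 = 3.213568, K_2 = 89.4/79.6 = 1.123116, K_3 = 37.2/79.6 = 0.467337, K_4 = 35.5/79.6 = 0.445980
Let ψ = V/F and solve Σ zᵢ(Kᵢ−1)/(1+ψ(Kᵢ−1)) = 0.
g(0) = ΣzᵢKᵢ − 1 = 0.0967 and g(1) = 1 − Σzᵢ/Kᵢ = -0.6297, so a root lies in (0, 1).
Iterate (Newton) starting at ψ = 0.69:
  ψ = 0.6900: g = -0.38172, g' = -0.6488 → ψ = 0.1017
  ψ = 0.1017: g = -0.00435, g' = -0.8614 → ψ = 0.0966
  ψ = 0.0966: g = 0.00003, g' = -0.8721 → ψ = 0.0967
Converged at ψ = 0.0967.
Compositions from xᵢ = zᵢ/(1+ψ(Kᵢ−1)), yᵢ = Kᵢxᵢ:
  1: x = 0.1620, y = 0.5207
  2: x = 0.1446, y = 0.1624
  3: x = 0.3596, y = 0.1681
  4: x = 0.3338, y = 0.1489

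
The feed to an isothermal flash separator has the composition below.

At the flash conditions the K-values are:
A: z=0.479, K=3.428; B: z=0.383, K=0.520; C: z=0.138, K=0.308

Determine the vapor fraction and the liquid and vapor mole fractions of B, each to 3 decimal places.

Material balance + equilibrium reduce to Σ zᵢ(Kᵢ−1)/(1+ψ(Kᵢ−1)) = 0.
Feasibility: ΣzᵢKᵢ = 1.884, Σzᵢ/Kᵢ = 1.324 — both > 1, two phases present.
Iterate (Newton) starting at ψ = 0.55:
  ψ = 0.550: g = 0.0940, g' = -0.853 → ψ = 0.660
  ψ = 0.660: g = 0.0018, g' = -0.830 → ψ = 0.662
Converged at ψ = 0.662.
Compositions from xᵢ = zᵢ/(1+ψ(Kᵢ−1)), yᵢ = Kᵢxᵢ:
  A: x = 0.184, y = 0.630
  B: x = 0.562, y = 0.292
  C: x = 0.255, y = 0.078

ψ = 0.662, x_B = 0.562, y_B = 0.292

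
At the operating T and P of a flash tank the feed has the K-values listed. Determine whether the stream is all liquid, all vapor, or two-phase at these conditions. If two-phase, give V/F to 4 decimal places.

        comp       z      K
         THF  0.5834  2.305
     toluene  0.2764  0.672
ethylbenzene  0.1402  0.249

two-phase, V/F = 0.7817

ΣzᵢKᵢ = 1.5654; Σzᵢ/Kᵢ = 1.2275.
Both exceed 1, so a two-phase solution exists.
Material balance + equilibrium reduce to Σ zᵢ(Kᵢ−1)/(1+ψ(Kᵢ−1)) = 0.
Iterate (Newton) starting at ψ = 0.5:
  ψ = 0.5000: g = 0.18368, g' = -0.6091 → ψ = 0.8015
  ψ = 0.8015: g = -0.01540, g' = -0.7911 → ψ = 0.7821
  ψ = 0.7821: g = -0.00030, g' = -0.7615 → ψ = 0.7817
Converged at ψ = 0.7817.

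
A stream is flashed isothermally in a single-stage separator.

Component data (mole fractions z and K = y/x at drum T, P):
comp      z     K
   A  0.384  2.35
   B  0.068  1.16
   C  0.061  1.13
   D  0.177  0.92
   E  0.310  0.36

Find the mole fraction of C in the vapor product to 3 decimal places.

y_C = 0.064

Rachford–Rice: g(ψ) = Σ zᵢ(Kᵢ−1)/(1+ψ(Kᵢ−1)) = 0.
g(0) = ΣzᵢKᵢ − 1 = 0.325 and g(1) = 1 − Σzᵢ/Kᵢ = -0.330, so a root lies in (0, 1).
Newton–Raphson from ψ = 0.48:
  ψ = 0.480: g = 0.0310, g' = -0.526 → ψ = 0.539
Converged at ψ = 0.539.
Compositions from xᵢ = zᵢ/(1+ψ(Kᵢ−1)), yᵢ = Kᵢxᵢ:
  A: x = 0.222, y = 0.522
  B: x = 0.063, y = 0.073
  C: x = 0.057, y = 0.064
  D: x = 0.185, y = 0.170
  E: x = 0.473, y = 0.170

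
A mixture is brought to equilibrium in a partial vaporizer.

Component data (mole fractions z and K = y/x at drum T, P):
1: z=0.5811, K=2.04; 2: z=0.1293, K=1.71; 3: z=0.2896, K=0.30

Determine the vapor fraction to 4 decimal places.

ψ = 0.7171

Let ψ = V/F and solve Σ zᵢ(Kᵢ−1)/(1+ψ(Kᵢ−1)) = 0.
Check two-phase: ΣzᵢKᵢ = 1.4934 > 1 and Σzᵢ/Kᵢ = 1.3258 > 1, so g(0) = 0.4934 > 0 and g(1) = -0.3258 < 0.
Newton iteration, ψ⁰ = 0.5:
  ψ = 0.5000: g = 0.15347, g' = -0.6434 → ψ = 0.7385
  ψ = 0.7385: g = -0.01765, g' = -0.8373 → ψ = 0.7174
  ψ = 0.7174: g = -0.00032, g' = -0.8074 → ψ = 0.7171
Converged at ψ = 0.7171.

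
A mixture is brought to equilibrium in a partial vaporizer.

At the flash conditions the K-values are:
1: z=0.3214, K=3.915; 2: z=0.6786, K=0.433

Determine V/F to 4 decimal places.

Material balance + equilibrium reduce to Σ zᵢ(Kᵢ−1)/(1+V/F(Kᵢ−1)) = 0.
Feasibility: ΣzᵢKᵢ = 1.5521, Σzᵢ/Kᵢ = 1.6493 — both > 1, two phases present.
Binary case is linear: z₁(K₁−1)(1+V/F(K₂−1)) + z₂(K₂−1)(1+V/F(K₁−1)) = 0
⇒ V/F = [z₁(K₁−1)+z₂(K₂−1)] / [−(K₁−1)(K₂−1)] = 0.55211/1.65280 = 0.3340

V/F = 0.3340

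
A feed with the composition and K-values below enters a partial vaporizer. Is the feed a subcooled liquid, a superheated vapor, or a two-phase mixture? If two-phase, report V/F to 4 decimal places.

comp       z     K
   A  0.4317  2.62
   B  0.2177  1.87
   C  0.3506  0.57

superheated vapor

ΣzᵢKᵢ = 1.7380; Σzᵢ/Kᵢ = 0.8963.
Since Σzᵢ/Kᵢ < 1 the mixture is above its dew point — single vapor phase.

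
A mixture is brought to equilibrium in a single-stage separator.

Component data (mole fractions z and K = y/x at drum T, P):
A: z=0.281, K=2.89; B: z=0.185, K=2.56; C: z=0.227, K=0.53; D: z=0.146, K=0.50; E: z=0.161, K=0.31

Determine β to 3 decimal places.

Rachford–Rice: g(β) = Σ zᵢ(Kᵢ−1)/(1+β(Kᵢ−1)) = 0.
Check two-phase: ΣzᵢKᵢ = 1.529 > 1 and Σzᵢ/Kᵢ = 1.409 > 1, so g(0) = 0.529 > 0 and g(1) = -0.409 < 0.
Newton–Raphson from β = 0.5:
  β = 0.500: g = 0.0288, g' = -0.737 → β = 0.539
Converged at β = 0.539.

β = 0.539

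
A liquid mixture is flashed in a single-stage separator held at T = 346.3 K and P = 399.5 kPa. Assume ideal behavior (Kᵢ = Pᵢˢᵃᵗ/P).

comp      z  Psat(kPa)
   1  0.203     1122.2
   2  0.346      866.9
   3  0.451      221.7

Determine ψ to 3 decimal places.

ψ = 0.905

Raoult's law: Kᵢ = Pᵢˢᵃᵗ/P = Pᵢˢᵃᵗ/399.5.
  K_1 = 1122.2/399.5 = 2.80901, K_2 = 866.9/399.5 = 2.16996, K_3 = 221.7/399.5 = 0.55494
Newton iteration, ψ⁰ = 0.5:
  ψ = 0.500: g = 0.1901, g' = -0.519 → ψ = 0.866
  ψ = 0.866: g = 0.0176, g' = -0.454 → ψ = 0.905
Converged at ψ = 0.905.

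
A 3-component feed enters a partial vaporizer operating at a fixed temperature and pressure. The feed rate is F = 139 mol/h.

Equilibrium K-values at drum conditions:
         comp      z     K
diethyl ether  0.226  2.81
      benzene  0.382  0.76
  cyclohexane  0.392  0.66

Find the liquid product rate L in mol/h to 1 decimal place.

Rachford–Rice: g(V/F) = Σ zᵢ(Kᵢ−1)/(1+V/F(Kᵢ−1)) = 0.
Feasibility: ΣzᵢKᵢ = 1.184, Σzᵢ/Kᵢ = 1.177 — both > 1, two phases present.
Newton iteration, V/F⁰ = 0.41:
  V/F = 0.410: g = -0.0217, g' = -0.332 → V/F = 0.345
  V/F = 0.345: g = 0.0010, g' = -0.365 → V/F = 0.347
Converged at V/F = 0.347.
Then V = V/F·F = 0.3474·139 = 48.3 mol/h and L = F − V = 90.7 mol/h.

L = 90.7 mol/h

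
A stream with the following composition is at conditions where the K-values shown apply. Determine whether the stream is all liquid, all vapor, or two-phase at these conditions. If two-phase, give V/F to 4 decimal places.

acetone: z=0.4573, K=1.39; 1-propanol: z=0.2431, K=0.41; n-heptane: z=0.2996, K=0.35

ΣzᵢKᵢ = 0.8402; Σzᵢ/Kᵢ = 1.7779.
Since ΣzᵢKᵢ < 1 the mixture is below its bubble point — single liquid phase.

all liquid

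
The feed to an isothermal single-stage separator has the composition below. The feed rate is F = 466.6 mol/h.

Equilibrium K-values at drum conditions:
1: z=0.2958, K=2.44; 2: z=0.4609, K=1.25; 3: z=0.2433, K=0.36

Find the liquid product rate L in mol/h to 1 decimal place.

Material balance + equilibrium reduce to Σ zᵢ(Kᵢ−1)/(1+ψ(Kᵢ−1)) = 0.
Feasibility: ΣzᵢKᵢ = 1.3855, Σzᵢ/Kᵢ = 1.1658 — both > 1, two phases present.
Iterate (Newton) starting at ψ = 0.5:
  ψ = 0.5000: g = 0.12108, g' = -0.4456 → ψ = 0.7717
  ψ = 0.7717: g = -0.00933, g' = -0.5469 → ψ = 0.7547
  ψ = 0.7547: g = -0.00011, g' = -0.5341 → ψ = 0.7545
Converged at ψ = 0.7545.
Then V = ψ·F = 0.7545·466.6 = 352.0 mol/h and L = F − V = 114.6 mol/h.

L = 114.6 mol/h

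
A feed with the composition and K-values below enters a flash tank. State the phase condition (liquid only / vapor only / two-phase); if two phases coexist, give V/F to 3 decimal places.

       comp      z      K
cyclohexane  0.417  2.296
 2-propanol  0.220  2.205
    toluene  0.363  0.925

ΣzᵢKᵢ = 1.778; Σzᵢ/Kᵢ = 0.674.
Since Σzᵢ/Kᵢ < 1 the mixture is above its dew point — single vapor phase.

vapor only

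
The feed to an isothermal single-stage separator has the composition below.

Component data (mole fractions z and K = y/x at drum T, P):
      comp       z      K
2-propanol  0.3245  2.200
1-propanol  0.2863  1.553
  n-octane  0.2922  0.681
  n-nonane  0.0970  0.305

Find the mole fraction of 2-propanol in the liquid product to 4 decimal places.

x_2-propanol = 0.1592

Newton–Raphson from β = 0.45:
  β = 0.4500: g = 0.17270, g' = -0.3929 → β = 0.8896
  β = 0.8896: g = -0.01227, g' = -0.5281 → β = 0.8663
  β = 0.8663: g = -0.00027, g' = -0.5051 → β = 0.8658
Converged at β = 0.8658.
Compositions from xᵢ = zᵢ/(1+β(Kᵢ−1)), yᵢ = Kᵢxᵢ:
  2-propanol: x = 0.1592, y = 0.3501
  1-propanol: x = 0.1936, y = 0.3007
  n-octane: x = 0.4037, y = 0.2749
  n-nonane: x = 0.2435, y = 0.0743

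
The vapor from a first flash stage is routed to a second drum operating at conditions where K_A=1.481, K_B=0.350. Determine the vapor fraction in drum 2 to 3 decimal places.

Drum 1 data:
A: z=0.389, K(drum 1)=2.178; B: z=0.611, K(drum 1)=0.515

Drum 1:
Rachford–Rice: g(ψ₁) = Σ zᵢ(Kᵢ−1)/(1+ψ₁(Kᵢ−1)) = 0.
g(0) = ΣzᵢKᵢ − 1 = 0.162 and g(1) = 1 − Σzᵢ/Kᵢ = -0.365, so a root lies in (0, 1).
Binary case is linear: z₁(K₁−1)(1+ψ₁(K₂−1)) + z₂(K₂−1)(1+ψ₁(K₁−1)) = 0
⇒ ψ₁ = [z₁(K₁−1)+z₂(K₂−1)] / [−(K₁−1)(K₂−1)] = 0.1619/0.5713 = 0.283
Drum-1 compositions:
  A: x = 0.292, y = 0.635
  B: x = 0.708, y = 0.365
Drum-2 feed = drum-1 vapor: z₂ = (0.6352, 0.3648).
Drum 2:
Newton iteration, ψ₂⁰ = 0.5:
  ψ₂ = 0.500: g = -0.1050, g' = -0.434 → ψ₂ = 0.258
  ψ₂ = 0.258: g = -0.0131, g' = -0.339 → ψ₂ = 0.219
Converged at ψ₂ = 0.219.
  A: x = 0.575, y = 0.851
  B: x = 0.425, y = 0.149

V/F (drum 2) = 0.219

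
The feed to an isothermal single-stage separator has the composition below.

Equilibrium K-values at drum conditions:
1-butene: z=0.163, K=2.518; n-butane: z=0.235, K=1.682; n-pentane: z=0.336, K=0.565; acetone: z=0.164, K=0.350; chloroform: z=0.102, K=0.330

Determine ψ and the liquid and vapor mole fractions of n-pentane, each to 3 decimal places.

Rachford–Rice: g(ψ) = Σ zᵢ(Kᵢ−1)/(1+ψ(Kᵢ−1)) = 0.
g(0) = ΣzᵢKᵢ − 1 = 0.087 and g(1) = 1 − Σzᵢ/Kᵢ = -0.577, so a root lies in (0, 1).
Newton–Raphson from ψ = 0.31:
  ψ = 0.310: g = -0.0881, g' = -0.515 → ψ = 0.139
  ψ = 0.139: g = 0.0027, g' = -0.559 → ψ = 0.144
Converged at ψ = 0.144.
Compositions from xᵢ = zᵢ/(1+ψ(Kᵢ−1)), yᵢ = Kᵢxᵢ:
  1-butene: x = 0.134, y = 0.337
  n-butane: x = 0.214, y = 0.360
  n-pentane: x = 0.358, y = 0.202
  acetone: x = 0.181, y = 0.063
  chloroform: x = 0.113, y = 0.037

ψ = 0.144, x_n-pentane = 0.358, y_n-pentane = 0.202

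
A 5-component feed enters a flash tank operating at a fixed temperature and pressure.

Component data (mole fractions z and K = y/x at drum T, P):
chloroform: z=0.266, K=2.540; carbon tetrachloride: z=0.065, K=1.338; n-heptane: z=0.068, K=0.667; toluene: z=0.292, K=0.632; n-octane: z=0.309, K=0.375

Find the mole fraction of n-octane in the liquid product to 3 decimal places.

Let ψ = V/F and solve Σ zᵢ(Kᵢ−1)/(1+ψ(Kᵢ−1)) = 0.
Check two-phase: ΣzᵢKᵢ = 1.108 > 1 and Σzᵢ/Kᵢ = 1.541 > 1, so g(0) = 0.108 > 0 and g(1) = -0.541 < 0.
Iterate (Newton) starting at ψ = 0.5:
  ψ = 0.500: g = -0.1895, g' = -0.532 → ψ = 0.144
  ψ = 0.144: g = 0.0068, g' = -0.628 → ψ = 0.155
Converged at ψ = 0.155.
Compositions from xᵢ = zᵢ/(1+ψ(Kᵢ−1)), yᵢ = Kᵢxᵢ:
  chloroform: x = 0.215, y = 0.546
  carbon tetrachloride: x = 0.062, y = 0.083
  n-heptane: x = 0.072, y = 0.048
  toluene: x = 0.310, y = 0.196
  n-octane: x = 0.342, y = 0.128

x_n-octane = 0.342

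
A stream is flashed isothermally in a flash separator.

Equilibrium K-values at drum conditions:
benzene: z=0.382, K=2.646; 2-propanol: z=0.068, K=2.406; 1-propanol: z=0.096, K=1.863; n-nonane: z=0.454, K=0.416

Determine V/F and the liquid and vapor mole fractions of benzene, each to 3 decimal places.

Rachford–Rice: g(V/F) = Σ zᵢ(Kᵢ−1)/(1+V/F(Kᵢ−1)) = 0.
Check two-phase: ΣzᵢKᵢ = 1.542 > 1 and Σzᵢ/Kᵢ = 1.316 > 1, so g(0) = 0.542 > 0 and g(1) = -0.316 < 0.
Newton iteration, V/F⁰ = 0.5:
  V/F = 0.500: g = 0.0844, g' = -0.702 → V/F = 0.620
  V/F = 0.620: g = 0.0004, g' = -0.703 → V/F = 0.621
Converged at V/F = 0.621.
Compositions from xᵢ = zᵢ/(1+V/F(Kᵢ−1)), yᵢ = Kᵢxᵢ:
  benzene: x = 0.189, y = 0.500
  2-propanol: x = 0.036, y = 0.087
  1-propanol: x = 0.063, y = 0.116
  n-nonane: x = 0.712, y = 0.296

V/F = 0.621, x_benzene = 0.189, y_benzene = 0.500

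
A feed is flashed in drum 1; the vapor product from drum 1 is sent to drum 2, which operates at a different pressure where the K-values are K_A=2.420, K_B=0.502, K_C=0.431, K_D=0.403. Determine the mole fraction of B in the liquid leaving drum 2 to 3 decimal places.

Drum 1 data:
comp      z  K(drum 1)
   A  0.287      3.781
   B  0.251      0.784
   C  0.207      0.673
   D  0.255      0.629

Drum 1:
Rachford–Rice: g(ψ₁) = Σ zᵢ(Kᵢ−1)/(1+ψ₁(Kᵢ−1)) = 0.
g(0) = ΣzᵢKᵢ − 1 = 0.582 and g(1) = 1 − Σzᵢ/Kᵢ = -0.109, so a root lies in (0, 1).
Newton–Raphson from ψ₁ = 0.5:
  ψ₁ = 0.500: g = 0.0760, g' = -0.488 → ψ₁ = 0.656
  ψ₁ = 0.656: g = 0.0083, g' = -0.391 → ψ₁ = 0.677
Converged at ψ₁ = 0.677.
Drum-1 compositions:
  A: x = 0.100, y = 0.376
  B: x = 0.294, y = 0.231
  C: x = 0.266, y = 0.179
  D: x = 0.341, y = 0.214
Drum-2 feed = drum-1 vapor: z₂ = (0.3763, 0.2305, 0.1789, 0.2142).
Drum 2:
Let ψ₂ = V/F and solve Σ zᵢ(Kᵢ−1)/(1+ψ₂(Kᵢ−1)) = 0.
Check two-phase: ΣzᵢKᵢ = 1.190 > 1 and Σzᵢ/Kᵢ = 1.561 > 1, so g(0) = 0.190 > 0 and g(1) = -0.561 < 0.
Iterate (Newton) starting at ψ₂ = 0.5:
  ψ₂ = 0.500: g = -0.1649, g' = -0.629 → ψ₂ = 0.238
  ψ₂ = 0.238: g = 0.0025, g' = -0.679 → ψ₂ = 0.241
Converged at ψ₂ = 0.241.
  A: x = 0.280, y = 0.678
  B: x = 0.262, y = 0.132
  C: x = 0.207, y = 0.089
  D: x = 0.250, y = 0.101

x_B (drum 2) = 0.262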